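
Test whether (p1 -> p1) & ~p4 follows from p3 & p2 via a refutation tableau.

No

Initial set: {T (p3 & p2); F ((p1 -> p1) & ~p4)}.
T (p3 & p2): α-rule — add T p3, T p2.
F ((p1 -> p1) & ~p4): β-rule — branch into F (p1 -> p1)  //  F ~p4.
  branch 1 (add F (p1 -> p1)):
    F (p1 -> p1): α-rule — add T p1, F p1.
    × closes — contains both p1 and ~p1.
  branch 2 (add F ~p4):
    ○ open, literals {p2=1, p3=1, p4=1}.
1 branch closed, 1 open.
An open branch gives a countermodel: p2=1, p3=1, p4=1 (unmentioned atoms arbitrary); the premises hold there but the conclusion fails.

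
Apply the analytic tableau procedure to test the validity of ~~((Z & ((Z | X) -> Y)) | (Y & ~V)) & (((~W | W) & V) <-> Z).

Not valid

Assume the negation and expand:
Initial set: {F (~~((Z & ((Z | X) -> Y)) | (Y & ~V)) & (((~W | W) & V) <-> Z))}.
F (~~((Z & ((Z | X) -> Y)) | (Y & ~V)) & (((~W | W) & V) <-> Z)): β-rule — branch into F ~~((Z & ((Z | X) -> Y)) | (Y & ~V))  //  F (((~W | W) & V) <-> Z).
  branch 1 (add F ~~((Z & ((Z | X) -> Y)) | (Y & ~V))):
    F ~~((Z & ((Z | X) -> Y)) | (Y & ~V)): drop double negation, giving F ((Z & ((Z | X) -> Y)) | (Y & ~V)).
    F ((Z & ((Z | X) -> Y)) | (Y & ~V)): α-rule — add F (Z & ((Z | X) -> Y)), F (Y & ~V).
    F (Z & ((Z | X) -> Y)): β-rule — branch into F Z  //  F ((Z | X) -> Y).
      branch 1.1 (add F Z):
        F (Y & ~V): β-rule — branch into F Y  //  F ~V.
          branch 1.1.1 (add F Y):
            ○ open, literals {Y=false, Z=false}.
          branch 1.1.2 (add F ~V):
            ○ open, literals {V=true, Z=false}.
      branch 1.2 (add F ((Z | X) -> Y)):
        F ((Z | X) -> Y): α-rule — add T (Z | X), F Y.
        F (Y & ~V): β-rule — branch into F Y  //  F ~V.
          branch 1.2.1 (add F Y):
            T (Z | X): β-rule — branch into T Z  //  T X.
              branch 1.2.1.1 (add T Z):
                ○ open, literals {Y=false, Z=true}.
              branch 1.2.1.2 (add T X):
                ○ open, literals {X=true, Y=false}.
          branch 1.2.2 (add F ~V):
            T (Z | X): β-rule — branch into T Z  //  T X.
              branch 1.2.2.1 (add T Z):
                ○ open, literals {V=true, Y=false, Z=true}.
              branch 1.2.2.2 (add T X):
                ○ open, literals {V=true, X=true, Y=false}.
  branch 2 (add F (((~W | W) & V) <-> Z)):
    F (((~W | W) & V) <-> Z): β-rule — branch into T ((~W | W) & V), F Z  //  F ((~W | W) & V), T Z.
      branch 2.1 (add T ((~W | W) & V), F Z):
        T ((~W | W) & V): α-rule — add T (~W | W), T V.
        T (~W | W): β-rule — branch into T ~W  //  T W.
          branch 2.1.1 (add T ~W):
            ○ open, literals {V=true, W=false, Z=false}.
          branch 2.1.2 (add T W):
            ○ open, literals {V=true, W=true, Z=false}.
      branch 2.2 (add F ((~W | W) & V), T Z):
        F ((~W | W) & V): β-rule — branch into F (~W | W)  //  F V.
          branch 2.2.1 (add F (~W | W)):
            F (~W | W): α-rule — add F ~W, F W.
            × closes — contains both W and ~W.
          branch 2.2.2 (add F V):
            ○ open, literals {V=false, Z=true}.
1 branch closed, 9 open.
An open branch gives a countermodel: Y=false, Z=false (unmentioned atoms arbitrary); under it the original formula is false.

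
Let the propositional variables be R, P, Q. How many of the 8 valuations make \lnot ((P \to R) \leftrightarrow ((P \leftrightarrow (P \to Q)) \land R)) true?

Initial set: {T \lnot ((P \to R) \leftrightarrow ((P \leftrightarrow (P \to Q)) \land R))}.
T \lnot ((P \to R) \leftrightarrow ((P \leftrightarrow (P \to Q)) \land R)): β-rule — branch into T (P \to R), F ((P \leftrightarrow (P \to Q)) \land R)  //  F (P \to R), T ((P \leftrightarrow (P \to Q)) \land R).
  branch 1 (add T (P \to R), F ((P \leftrightarrow (P \to Q)) \land R)):
    T (P \to R): β-rule — branch into F P  //  T R.
      branch 1.1 (add F P):
        F ((P \leftrightarrow (P \to Q)) \land R): β-rule — branch into F (P \leftrightarrow (P \to Q))  //  F R.
          branch 1.1.1 (add F (P \leftrightarrow (P \to Q))):
            F (P \leftrightarrow (P \to Q)): β-rule — branch into T P, F (P \to Q)  //  F P, T (P \to Q).
              branch 1.1.1.1 (add T P, F (P \to Q)):
                × closes — contains both P and \lnot P.
              branch 1.1.1.2 (add F P, T (P \to Q)):
                T (P \to Q): β-rule — branch into F P  //  T Q.
                  branch 1.1.1.2.1 (add F P):
                    ○ open, literals {P=F}.
                  branch 1.1.1.2.2 (add T Q):
                    ○ open, literals {P=F, Q=T}.
          branch 1.1.2 (add F R):
            ○ open, literals {P=F, R=F}.
      branch 1.2 (add T R):
        F ((P \leftrightarrow (P \to Q)) \land R): β-rule — branch into F (P \leftrightarrow (P \to Q))  //  F R.
          branch 1.2.1 (add F (P \leftrightarrow (P \to Q))):
            F (P \leftrightarrow (P \to Q)): β-rule — branch into T P, F (P \to Q)  //  F P, T (P \to Q).
              branch 1.2.1.1 (add T P, F (P \to Q)):
                F (P \to Q): α-rule — add T P, F Q.
                ○ open, literals {P=T, Q=F, R=T}.
              branch 1.2.1.2 (add F P, T (P \to Q)):
                T (P \to Q): β-rule — branch into F P  //  T Q.
                  branch 1.2.1.2.1 (add F P):
                    ○ open, literals {P=F, R=T}.
                  branch 1.2.1.2.2 (add T Q):
                    ○ open, literals {P=F, Q=T, R=T}.
          branch 1.2.2 (add F R):
            × closes — contains both R and \lnot R.
  branch 2 (add F (P \to R), T ((P \leftrightarrow (P \to Q)) \land R)):
    F (P \to R): α-rule — add T P, F R.
    T ((P \leftrightarrow (P \to Q)) \land R): α-rule — add T (P \leftrightarrow (P \to Q)), T R.
    × closes — contains both R and \lnot R.
3 branches closed, 6 open.
Each open branch fixes some atoms; the unmentioned ones are free. Counting distinct full assignments: branch {P=F} (R, Q) contributes 4 new; branch {P=F, Q=T} (R) contributes 0 new; branch {P=F, R=F} (Q) contributes 0 new; branch {P=T, Q=F, R=T} (none free) contributes 1 new; branch {P=F, R=T} (Q) contributes 0 new; branch {P=F, Q=T, R=T} (none free) contributes 0 new. Total: 5.

5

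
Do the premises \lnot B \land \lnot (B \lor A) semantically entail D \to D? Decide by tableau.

Initial set: {(\lnot B \land \lnot (B \lor A)); \lnot (D \to D)}.
(\lnot B \land \lnot (B \lor A)): α-rule — add \lnot B, \lnot (B \lor A).
\lnot (D \to D): α-rule — add D, \lnot D.
× closes — contains both D and \lnot D.
All 1 branch closes.
Every branch closed, so the premises entail the conclusion.

Yes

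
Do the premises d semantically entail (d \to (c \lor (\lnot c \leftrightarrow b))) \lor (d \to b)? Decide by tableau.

No

Initial set: {d; \lnot ((d \to (c \lor (\lnot c \leftrightarrow b))) \lor (d \to b))}.
\lnot ((d \to (c \lor (\lnot c \leftrightarrow b))) \lor (d \to b)): α-rule — add \lnot (d \to (c \lor (\lnot c \leftrightarrow b))), \lnot (d \to b).
\lnot (d \to (c \lor (\lnot c \leftrightarrow b))): α-rule — add d, \lnot (c \lor (\lnot c \leftrightarrow b)).
\lnot (d \to b): α-rule — add d, \lnot b.
\lnot (c \lor (\lnot c \leftrightarrow b)): α-rule — add \lnot c, \lnot (\lnot c \leftrightarrow b).
\lnot (\lnot c \leftrightarrow b): β-rule — branch into \lnot c, \lnot b  //  \lnot \lnot c, b.
  branch 1 (add \lnot c, \lnot b):
    ○ open, literals {b=false, c=false, d=true}.
  branch 2 (add \lnot \lnot c, b):
    × closes — contains both c and \lnot c.
1 branch closed, 1 open.
An open branch gives a countermodel: b=false, c=false, d=true (unmentioned atoms arbitrary); the premises hold there but the conclusion fails.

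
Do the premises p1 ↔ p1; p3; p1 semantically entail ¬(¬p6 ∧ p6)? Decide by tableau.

Yes

Initial set: {(p1 ↔ p1); p3; p1; ¬¬(¬p6 ∧ p6)}.
¬¬(¬p6 ∧ p6): α-rule — add ¬p6, p6.
× closes — contains both p6 and ¬p6.
All 1 branch closes.
Every branch closed, so the premises entail the conclusion.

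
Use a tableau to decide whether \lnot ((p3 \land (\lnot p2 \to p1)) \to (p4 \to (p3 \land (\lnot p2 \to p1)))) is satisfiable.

Initial set: {\lnot ((p3 \land (\lnot p2 \to p1)) \to (p4 \to (p3 \land (\lnot p2 \to p1))))}.
\lnot ((p3 \land (\lnot p2 \to p1)) \to (p4 \to (p3 \land (\lnot p2 \to p1)))): α-rule — add (p3 \land (\lnot p2 \to p1)), \lnot (p4 \to (p3 \land (\lnot p2 \to p1))).
(p3 \land (\lnot p2 \to p1)): α-rule — add p3, (\lnot p2 \to p1).
\lnot (p4 \to (p3 \land (\lnot p2 \to p1))): α-rule — add p4, \lnot (p3 \land (\lnot p2 \to p1)).
(\lnot p2 \to p1): β-rule — branch into \lnot \lnot p2  //  p1.
  branch 1 (add \lnot \lnot p2):
    \lnot (p3 \land (\lnot p2 \to p1)): β-rule — branch into \lnot p3  //  \lnot (\lnot p2 \to p1).
      branch 1.1 (add \lnot p3):
        × closes — contains both p3 and \lnot p3.
      branch 1.2 (add \lnot (\lnot p2 \to p1)):
        \lnot (\lnot p2 \to p1): α-rule — add \lnot p2, \lnot p1.
        × closes — contains both p2 and \lnot p2.
  branch 2 (add p1):
    \lnot (p3 \land (\lnot p2 \to p1)): β-rule — branch into \lnot p3  //  \lnot (\lnot p2 \to p1).
      branch 2.1 (add \lnot p3):
        × closes — contains both p3 and \lnot p3.
      branch 2.2 (add \lnot (\lnot p2 \to p1)):
        \lnot (\lnot p2 \to p1): α-rule — add \lnot p2, \lnot p1.
        × closes — contains both p1 and \lnot p1.
All 4 branches close.
Every branch closed; the formula is unsatisfiable.

Unsatisfiable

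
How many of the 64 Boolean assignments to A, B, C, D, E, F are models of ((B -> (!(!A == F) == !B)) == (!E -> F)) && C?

20

Initial set: {T (((B -> (!(!A == F) == !B)) == (!E -> F)) && C)}.
T (((B -> (!(!A == F) == !B)) == (!E -> F)) && C): α-rule — add T ((B -> (!(!A == F) == !B)) == (!E -> F)), T C.
T ((B -> (!(!A == F) == !B)) == (!E -> F)): β-rule — branch into T (B -> (!(!A == F) == !B)), T (!E -> F)  //  F (B -> (!(!A == F) == !B)), F (!E -> F).
  branch 1 (add T (B -> (!(!A == F) == !B)), T (!E -> F)):
    T (B -> (!(!A == F) == !B)): β-rule — branch into F B  //  T (!(!A == F) == !B).
      branch 1.1 (add F B):
        T (!E -> F): β-rule — branch into F !E  //  T F.
          branch 1.1.1 (add F !E):
            ○ open, literals {B=false, C=true, E=true}.
          branch 1.1.2 (add T F):
            ○ open, literals {B=false, C=true, F=true}.
      branch 1.2 (add T (!(!A == F) == !B)):
        T (!E -> F): β-rule — branch into F !E  //  T F.
          branch 1.2.1 (add F !E):
            T (!(!A == F) == !B): β-rule — branch into T !(!A == F), T !B  //  F !(!A == F), F !B.
              branch 1.2.1.1 (add T !(!A == F), T !B):
                T !(!A == F): β-rule — branch into T !A, F F  //  F !A, T F.
                  branch 1.2.1.1.1 (add T !A, F F):
                    ○ open, literals {A=false, B=false, C=true, E=true, F=false}.
                  branch 1.2.1.1.2 (add F !A, T F):
                    ○ open, literals {A=true, B=false, C=true, E=true, F=true}.
              branch 1.2.1.2 (add F !(!A == F), F !B):
                F !(!A == F): β-rule — branch into T !A, T F  //  F !A, F F.
                  branch 1.2.1.2.1 (add T !A, T F):
                    ○ open, literals {A=false, B=true, C=true, E=true, F=true}.
                  branch 1.2.1.2.2 (add F !A, F F):
                    ○ open, literals {A=true, B=true, C=true, E=true, F=false}.
          branch 1.2.2 (add T F):
            T (!(!A == F) == !B): β-rule — branch into T !(!A == F), T !B  //  F !(!A == F), F !B.
              branch 1.2.2.1 (add T !(!A == F), T !B):
                T !(!A == F): β-rule — branch into T !A, F F  //  F !A, T F.
                  branch 1.2.2.1.1 (add T !A, F F):
                    × closes — contains both F and !F.
                  branch 1.2.2.1.2 (add F !A, T F):
                    ○ open, literals {A=true, B=false, C=true, F=true}.
              branch 1.2.2.2 (add F !(!A == F), F !B):
                F !(!A == F): β-rule — branch into T !A, T F  //  F !A, F F.
                  branch 1.2.2.2.1 (add T !A, T F):
                    ○ open, literals {A=false, B=true, C=true, F=true}.
                  branch 1.2.2.2.2 (add F !A, F F):
                    × closes — contains both F and !F.
  branch 2 (add F (B -> (!(!A == F) == !B)), F (!E -> F)):
    F (B -> (!(!A == F) == !B)): α-rule — add T B, F (!(!A == F) == !B).
    F (!E -> F): α-rule — add T !E, F F.
    F (!(!A == F) == !B): β-rule — branch into T !(!A == F), F !B  //  F !(!A == F), T !B.
      branch 2.1 (add T !(!A == F), F !B):
        T !(!A == F): β-rule — branch into T !A, F F  //  F !A, T F.
          branch 2.1.1 (add T !A, F F):
            ○ open, literals {A=false, B=true, C=true, E=false, F=false}.
          branch 2.1.2 (add F !A, T F):
            × closes — contains both F and !F.
      branch 2.2 (add F !(!A == F), T !B):
        × closes — contains both B and !B.
4 branches closed, 9 open.
Each open branch fixes some atoms; the unmentioned ones are free. Counting distinct full assignments: branch {B=false, C=true, E=true} (A, D, F) contributes 8 new; branch {B=false, C=true, F=true} (A, D, E) contributes 4 new; branch {A=false, B=false, C=true, E=true, F=false} (D) contributes 0 new; branch {A=true, B=false, C=true, E=true, F=true} (D) contributes 0 new; branch {A=false, B=true, C=true, E=true, F=true} (D) contributes 2 new; branch {A=true, B=true, C=true, E=true, F=false} (D) contributes 2 new; branch {A=true, B=false, C=true, F=true} (D, E) contributes 0 new; branch {A=false, B=true, C=true, F=true} (D, E) contributes 2 new; branch {A=false, B=true, C=true, E=false, F=false} (D) contributes 2 new. Total: 20.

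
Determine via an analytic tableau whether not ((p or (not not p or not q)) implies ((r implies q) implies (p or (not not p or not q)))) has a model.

Initial set: {not ((p or (not not p or not q)) implies ((r implies q) implies (p or (not not p or not q))))}.
not ((p or (not not p or not q)) implies ((r implies q) implies (p or (not not p or not q)))): α-rule — add (p or (not not p or not q)), not ((r implies q) implies (p or (not not p or not q))).
not ((r implies q) implies (p or (not not p or not q))): α-rule — add (r implies q), not (p or (not not p or not q)).
not (p or (not not p or not q)): α-rule — add not p, not (not not p or not q).
not (not not p or not q): α-rule — add not not not p, not not q.
not not not p: drop double negation, giving not p.
(p or (not not p or not q)): β-rule — branch into p  //  (not not p or not q).
  branch 1 (add p):
    × closes — contains both p and not p.
  branch 2 (add (not not p or not q)):
    (r implies q): β-rule — branch into not r  //  q.
      branch 2.1 (add not r):
        (not not p or not q): β-rule — branch into not not p  //  not q.
          branch 2.1.1 (add not not p):
            not not p: drop double negation, giving p.
            × closes — contains both p and not p.
          branch 2.1.2 (add not q):
            × closes — contains both q and not q.
      branch 2.2 (add q):
        (not not p or not q): β-rule — branch into not not p  //  not q.
          branch 2.2.1 (add not not p):
            not not p: drop double negation, giving p.
            × closes — contains both p and not p.
          branch 2.2.2 (add not q):
            × closes — contains both q and not q.
All 5 branches close.
Every branch closed; the formula is unsatisfiable.

Unsatisfiable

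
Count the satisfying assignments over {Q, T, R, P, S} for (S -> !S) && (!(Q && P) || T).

14

Initial set: {((S -> !S) && (!(Q && P) || T))}.
((S -> !S) && (!(Q && P) || T)): α-rule — add (S -> !S), (!(Q && P) || T).
(S -> !S): β-rule — branch into !S  //  !S.
  branch 1 (add !S):
    (!(Q && P) || T): β-rule — branch into !(Q && P)  //  T.
      branch 1.1 (add !(Q && P)):
        !(Q && P): β-rule — branch into !Q  //  !P.
          branch 1.1.1 (add !Q):
            ○ open, literals {Q=F, S=F}.
          branch 1.1.2 (add !P):
            ○ open, literals {P=F, S=F}.
      branch 1.2 (add T):
        ○ open, literals {S=F, T=T}.
  branch 2 (add !S):
    (!(Q && P) || T): β-rule — branch into !(Q && P)  //  T.
      branch 2.1 (add !(Q && P)):
        !(Q && P): β-rule — branch into !Q  //  !P.
          branch 2.1.1 (add !Q):
            ○ open, literals {Q=F, S=F}.
          branch 2.1.2 (add !P):
            ○ open, literals {P=F, S=F}.
      branch 2.2 (add T):
        ○ open, literals {S=F, T=T}.
0 branches closed, 6 open.
Each open branch fixes some atoms; the unmentioned ones are free. Counting distinct full assignments: branch {Q=F, S=F} (T, R, P) contributes 8 new; branch {P=F, S=F} (Q, T, R) contributes 4 new; branch {S=F, T=T} (Q, R, P) contributes 2 new; branch {Q=F, S=F} (T, R, P) contributes 0 new; branch {P=F, S=F} (Q, T, R) contributes 0 new; branch {S=F, T=T} (Q, R, P) contributes 0 new. Total: 14.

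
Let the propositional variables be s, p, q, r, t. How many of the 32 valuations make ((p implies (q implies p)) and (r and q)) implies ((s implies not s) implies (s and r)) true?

28

Initial set: {T (((p implies (q implies p)) and (r and q)) implies ((s implies not s) implies (s and r)))}.
T (((p implies (q implies p)) and (r and q)) implies ((s implies not s) implies (s and r))): β-rule — branch into F ((p implies (q implies p)) and (r and q))  //  T ((s implies not s) implies (s and r)).
  branch 1 (add F ((p implies (q implies p)) and (r and q))):
    F ((p implies (q implies p)) and (r and q)): β-rule — branch into F (p implies (q implies p))  //  F (r and q).
      branch 1.1 (add F (p implies (q implies p))):
        F (p implies (q implies p)): α-rule — add T p, F (q implies p).
        F (q implies p): α-rule — add T q, F p.
        × closes — contains both p and not p.
      branch 1.2 (add F (r and q)):
        F (r and q): β-rule — branch into F r  //  F q.
          branch 1.2.1 (add F r):
            ○ open, literals {r=F}.
          branch 1.2.2 (add F q):
            ○ open, literals {q=F}.
  branch 2 (add T ((s implies not s) implies (s and r))):
    T ((s implies not s) implies (s and r)): β-rule — branch into F (s implies not s)  //  T (s and r).
      branch 2.1 (add F (s implies not s)):
        F (s implies not s): α-rule — add T s, F not s.
        ○ open, literals {s=T}.
      branch 2.2 (add T (s and r)):
        T (s and r): α-rule — add T s, T r.
        ○ open, literals {r=T, s=T}.
1 branch closed, 4 open.
Each open branch fixes some atoms; the unmentioned ones are free. Counting distinct full assignments: branch {r=F} (s, p, q, t) contributes 16 new; branch {q=F} (s, p, r, t) contributes 8 new; branch {s=T} (p, q, r, t) contributes 4 new; branch {r=T, s=T} (p, q, t) contributes 0 new. Total: 28.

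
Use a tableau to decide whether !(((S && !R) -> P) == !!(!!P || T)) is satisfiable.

Initial set: {!(((S && !R) -> P) == !!(!!P || T))}.
!(((S && !R) -> P) == !!(!!P || T)): β-rule — branch into ((S && !R) -> P), !!!(!!P || T)  //  !((S && !R) -> P), !!(!!P || T).
  branch 1 (add ((S && !R) -> P), !!!(!!P || T)):
    !!!(!!P || T): drop double negation, giving !(!!P || T).
    !(!!P || T): α-rule — add !!!P, !T.
    !!!P: drop double negation, giving !P.
    ((S && !R) -> P): β-rule — branch into !(S && !R)  //  P.
      branch 1.1 (add !(S && !R)):
        !(S && !R): β-rule — branch into !S  //  !!R.
          branch 1.1.1 (add !S):
            ○ open, literals {P=0, S=0, T=0}.
          branch 1.1.2 (add !!R):
            ○ open, literals {P=0, R=1, T=0}.
      branch 1.2 (add P):
        × closes — contains both P and !P.
  branch 2 (add !((S && !R) -> P), !!(!!P || T)):
    !((S && !R) -> P): α-rule — add (S && !R), !P.
    !!(!!P || T): drop double negation, giving (!!P || T).
    (S && !R): α-rule — add S, !R.
    (!!P || T): β-rule — branch into !!P  //  T.
      branch 2.1 (add !!P):
        !!P: drop double negation, giving P.
        × closes — contains both P and !P.
      branch 2.2 (add T):
        ○ open, literals {P=0, R=0, S=1, T=1}.
2 branches closed, 3 open.
An open branch gives a satisfying assignment: P=0, S=0, T=0.

Satisfiable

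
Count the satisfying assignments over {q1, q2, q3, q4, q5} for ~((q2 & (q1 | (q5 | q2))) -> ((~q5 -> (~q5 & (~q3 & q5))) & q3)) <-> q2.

28

Initial set: {(~((q2 & (q1 | (q5 | q2))) -> ((~q5 -> (~q5 & (~q3 & q5))) & q3)) <-> q2)}.
(~((q2 & (q1 | (q5 | q2))) -> ((~q5 -> (~q5 & (~q3 & q5))) & q3)) <-> q2): β-rule — branch into ~((q2 & (q1 | (q5 | q2))) -> ((~q5 -> (~q5 & (~q3 & q5))) & q3)), q2  //  ~~((q2 & (q1 | (q5 | q2))) -> ((~q5 -> (~q5 & (~q3 & q5))) & q3)), ~q2.
  branch 1 (add ~((q2 & (q1 | (q5 | q2))) -> ((~q5 -> (~q5 & (~q3 & q5))) & q3)), q2):
    ~((q2 & (q1 | (q5 | q2))) -> ((~q5 -> (~q5 & (~q3 & q5))) & q3)): α-rule — add (q2 & (q1 | (q5 | q2))), ~((~q5 -> (~q5 & (~q3 & q5))) & q3).
    (q2 & (q1 | (q5 | q2))): α-rule — add q2, (q1 | (q5 | q2)).
    ~((~q5 -> (~q5 & (~q3 & q5))) & q3): β-rule — branch into ~(~q5 -> (~q5 & (~q3 & q5)))  //  ~q3.
      branch 1.1 (add ~(~q5 -> (~q5 & (~q3 & q5)))):
        ~(~q5 -> (~q5 & (~q3 & q5))): α-rule — add ~q5, ~(~q5 & (~q3 & q5)).
        (q1 | (q5 | q2)): β-rule — branch into q1  //  (q5 | q2).
          branch 1.1.1 (add q1):
            ~(~q5 & (~q3 & q5)): β-rule — branch into ~~q5  //  ~(~q3 & q5).
              branch 1.1.1.1 (add ~~q5):
                × closes — contains both q5 and ~q5.
              branch 1.1.1.2 (add ~(~q3 & q5)):
                ~(~q3 & q5): β-rule — branch into ~~q3  //  ~q5.
                  branch 1.1.1.2.1 (add ~~q3):
                    ○ open, literals {q1=true, q2=true, q3=true, q5=false}.
                  branch 1.1.1.2.2 (add ~q5):
                    ○ open, literals {q1=true, q2=true, q5=false}.
          branch 1.1.2 (add (q5 | q2)):
            ~(~q5 & (~q3 & q5)): β-rule — branch into ~~q5  //  ~(~q3 & q5).
              branch 1.1.2.1 (add ~~q5):
                × closes — contains both q5 and ~q5.
              branch 1.1.2.2 (add ~(~q3 & q5)):
                (q5 | q2): β-rule — branch into q5  //  q2.
                  branch 1.1.2.2.1 (add q5):
                    × closes — contains both q5 and ~q5.
                  branch 1.1.2.2.2 (add q2):
                    ~(~q3 & q5): β-rule — branch into ~~q3  //  ~q5.
                      branch 1.1.2.2.2.1 (add ~~q3):
                        ○ open, literals {q2=true, q3=true, q5=false}.
                      branch 1.1.2.2.2.2 (add ~q5):
                        ○ open, literals {q2=true, q5=false}.
      branch 1.2 (add ~q3):
        (q1 | (q5 | q2)): β-rule — branch into q1  //  (q5 | q2).
          branch 1.2.1 (add q1):
            ○ open, literals {q1=true, q2=true, q3=false}.
          branch 1.2.2 (add (q5 | q2)):
            (q5 | q2): β-rule — branch into q5  //  q2.
              branch 1.2.2.1 (add q5):
                ○ open, literals {q2=true, q3=false, q5=true}.
              branch 1.2.2.2 (add q2):
                ○ open, literals {q2=true, q3=false}.
  branch 2 (add ~~((q2 & (q1 | (q5 | q2))) -> ((~q5 -> (~q5 & (~q3 & q5))) & q3)), ~q2):
    ~~((q2 & (q1 | (q5 | q2))) -> ((~q5 -> (~q5 & (~q3 & q5))) & q3)): β-rule — branch into ~(q2 & (q1 | (q5 | q2)))  //  ((~q5 -> (~q5 & (~q3 & q5))) & q3).
      branch 2.1 (add ~(q2 & (q1 | (q5 | q2)))):
        ~(q2 & (q1 | (q5 | q2))): β-rule — branch into ~q2  //  ~(q1 | (q5 | q2)).
          branch 2.1.1 (add ~q2):
            ○ open, literals {q2=false}.
          branch 2.1.2 (add ~(q1 | (q5 | q2))):
            ~(q1 | (q5 | q2)): α-rule — add ~q1, ~(q5 | q2).
            ~(q5 | q2): α-rule — add ~q5, ~q2.
            ○ open, literals {q1=false, q2=false, q5=false}.
      branch 2.2 (add ((~q5 -> (~q5 & (~q3 & q5))) & q3)):
        ((~q5 -> (~q5 & (~q3 & q5))) & q3): α-rule — add (~q5 -> (~q5 & (~q3 & q5))), q3.
        (~q5 -> (~q5 & (~q3 & q5))): β-rule — branch into ~~q5  //  (~q5 & (~q3 & q5)).
          branch 2.2.1 (add ~~q5):
            ○ open, literals {q2=false, q3=true, q5=true}.
          branch 2.2.2 (add (~q5 & (~q3 & q5))):
            (~q5 & (~q3 & q5)): α-rule — add ~q5, (~q3 & q5).
            (~q3 & q5): α-rule — add ~q3, q5.
            × closes — contains both q3 and ~q3.
4 branches closed, 10 open.
Each open branch fixes some atoms; the unmentioned ones are free. Counting distinct full assignments: branch {q1=true, q2=true, q3=true, q5=false} (q4) contributes 2 new; branch {q1=true, q2=true, q5=false} (q3, q4) contributes 2 new; branch {q2=true, q3=true, q5=false} (q1, q4) contributes 2 new; branch {q2=true, q5=false} (q1, q3, q4) contributes 2 new; branch {q1=true, q2=true, q3=false} (q4, q5) contributes 2 new; branch {q2=true, q3=false, q5=true} (q1, q4) contributes 2 new; branch {q2=true, q3=false} (q1, q4, q5) contributes 0 new; branch {q2=false} (q1, q3, q4, q5) contributes 16 new; branch {q1=false, q2=false, q5=false} (q3, q4) contributes 0 new; branch {q2=false, q3=true, q5=true} (q1, q4) contributes 0 new. Total: 28.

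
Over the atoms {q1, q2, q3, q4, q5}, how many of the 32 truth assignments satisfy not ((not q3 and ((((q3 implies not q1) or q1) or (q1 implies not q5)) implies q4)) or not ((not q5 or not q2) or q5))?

Initial set: {not ((not q3 and ((((q3 implies not q1) or q1) or (q1 implies not q5)) implies q4)) or not ((not q5 or not q2) or q5))}.
not ((not q3 and ((((q3 implies not q1) or q1) or (q1 implies not q5)) implies q4)) or not ((not q5 or not q2) or q5)): α-rule — add not (not q3 and ((((q3 implies not q1) or q1) or (q1 implies not q5)) implies q4)), not not ((not q5 or not q2) or q5).
not (not q3 and ((((q3 implies not q1) or q1) or (q1 implies not q5)) implies q4)): β-rule — branch into not not q3  //  not ((((q3 implies not q1) or q1) or (q1 implies not q5)) implies q4).
  branch 1 (add not not q3):
    not not ((not q5 or not q2) or q5): β-rule — branch into (not q5 or not q2)  //  q5.
      branch 1.1 (add (not q5 or not q2)):
        (not q5 or not q2): β-rule — branch into not q5  //  not q2.
          branch 1.1.1 (add not q5):
            ○ open, literals {q3=1, q5=0}.
          branch 1.1.2 (add not q2):
            ○ open, literals {q2=0, q3=1}.
      branch 1.2 (add q5):
        ○ open, literals {q3=1, q5=1}.
  branch 2 (add not ((((q3 implies not q1) or q1) or (q1 implies not q5)) implies q4)):
    not ((((q3 implies not q1) or q1) or (q1 implies not q5)) implies q4): α-rule — add (((q3 implies not q1) or q1) or (q1 implies not q5)), not q4.
    not not ((not q5 or not q2) or q5): β-rule — branch into (not q5 or not q2)  //  q5.
      branch 2.1 (add (not q5 or not q2)):
        (((q3 implies not q1) or q1) or (q1 implies not q5)): β-rule — branch into ((q3 implies not q1) or q1)  //  (q1 implies not q5).
          branch 2.1.1 (add ((q3 implies not q1) or q1)):
            (not q5 or not q2): β-rule — branch into not q5  //  not q2.
              branch 2.1.1.1 (add not q5):
                ((q3 implies not q1) or q1): β-rule — branch into (q3 implies not q1)  //  q1.
                  branch 2.1.1.1.1 (add (q3 implies not q1)):
                    (q3 implies not q1): β-rule — branch into not q3  //  not q1.
                      branch 2.1.1.1.1.1 (add not q3):
                        ○ open, literals {q3=0, q4=0, q5=0}.
                      branch 2.1.1.1.1.2 (add not q1):
                        ○ open, literals {q1=0, q4=0, q5=0}.
                  branch 2.1.1.1.2 (add q1):
                    ○ open, literals {q1=1, q4=0, q5=0}.
              branch 2.1.1.2 (add not q2):
                ((q3 implies not q1) or q1): β-rule — branch into (q3 implies not q1)  //  q1.
                  branch 2.1.1.2.1 (add (q3 implies not q1)):
                    (q3 implies not q1): β-rule — branch into not q3  //  not q1.
                      branch 2.1.1.2.1.1 (add not q3):
                        ○ open, literals {q2=0, q3=0, q4=0}.
                      branch 2.1.1.2.1.2 (add not q1):
                        ○ open, literals {q1=0, q2=0, q4=0}.
                  branch 2.1.1.2.2 (add q1):
                    ○ open, literals {q1=1, q2=0, q4=0}.
          branch 2.1.2 (add (q1 implies not q5)):
            (not q5 or not q2): β-rule — branch into not q5  //  not q2.
              branch 2.1.2.1 (add not q5):
                (q1 implies not q5): β-rule — branch into not q1  //  not q5.
                  branch 2.1.2.1.1 (add not q1):
                    ○ open, literals {q1=0, q4=0, q5=0}.
                  branch 2.1.2.1.2 (add not q5):
                    ○ open, literals {q4=0, q5=0}.
              branch 2.1.2.2 (add not q2):
                (q1 implies not q5): β-rule — branch into not q1  //  not q5.
                  branch 2.1.2.2.1 (add not q1):
                    ○ open, literals {q1=0, q2=0, q4=0}.
                  branch 2.1.2.2.2 (add not q5):
                    ○ open, literals {q2=0, q4=0, q5=0}.
      branch 2.2 (add q5):
        (((q3 implies not q1) or q1) or (q1 implies not q5)): β-rule — branch into ((q3 implies not q1) or q1)  //  (q1 implies not q5).
          branch 2.2.1 (add ((q3 implies not q1) or q1)):
            ((q3 implies not q1) or q1): β-rule — branch into (q3 implies not q1)  //  q1.
              branch 2.2.1.1 (add (q3 implies not q1)):
                (q3 implies not q1): β-rule — branch into not q3  //  not q1.
                  branch 2.2.1.1.1 (add not q3):
                    ○ open, literals {q3=0, q4=0, q5=1}.
                  branch 2.2.1.1.2 (add not q1):
                    ○ open, literals {q1=0, q4=0, q5=1}.
              branch 2.2.1.2 (add q1):
                ○ open, literals {q1=1, q4=0, q5=1}.
          branch 2.2.2 (add (q1 implies not q5)):
            (q1 implies not q5): β-rule — branch into not q1  //  not q5.
              branch 2.2.2.1 (add not q1):
                ○ open, literals {q1=0, q4=0, q5=1}.
              branch 2.2.2.2 (add not q5):
                × closes — contains both q5 and not q5.
1 branch closed, 17 open.
Each open branch fixes some atoms; the unmentioned ones are free. Counting distinct full assignments: branch {q3=1, q5=0} (q1, q2, q4) contributes 8 new; branch {q2=0, q3=1} (q1, q4, q5) contributes 4 new; branch {q3=1, q5=1} (q1, q2, q4) contributes 4 new; branch {q3=0, q4=0, q5=0} (q1, q2) contributes 4 new; branch {q1=0, q4=0, q5=0} (q2, q3) contributes 0 new; branch {q1=1, q4=0, q5=0} (q2, q3) contributes 0 new; branch {q2=0, q3=0, q4=0} (q1, q5) contributes 2 new; branch {q1=0, q2=0, q4=0} (q3, q5) contributes 0 new; branch {q1=1, q2=0, q4=0} (q3, q5) contributes 0 new; branch {q1=0, q4=0, q5=0} (q2, q3) contributes 0 new; branch {q4=0, q5=0} (q1, q2, q3) contributes 0 new; branch {q1=0, q2=0, q4=0} (q3, q5) contributes 0 new; branch {q2=0, q4=0, q5=0} (q1, q3) contributes 0 new; branch {q3=0, q4=0, q5=1} (q1, q2) contributes 2 new; branch {q1=0, q4=0, q5=1} (q2, q3) contributes 0 new; branch {q1=1, q4=0, q5=1} (q2, q3) contributes 0 new; branch {q1=0, q4=0, q5=1} (q2, q3) contributes 0 new. Total: 24.

24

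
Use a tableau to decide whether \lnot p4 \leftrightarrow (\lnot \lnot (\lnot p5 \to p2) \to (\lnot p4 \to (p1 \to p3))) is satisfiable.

Initial set: {(\lnot p4 \leftrightarrow (\lnot \lnot (\lnot p5 \to p2) \to (\lnot p4 \to (p1 \to p3))))}.
(\lnot p4 \leftrightarrow (\lnot \lnot (\lnot p5 \to p2) \to (\lnot p4 \to (p1 \to p3)))): β-rule — branch into \lnot p4, (\lnot \lnot (\lnot p5 \to p2) \to (\lnot p4 \to (p1 \to p3)))  //  \lnot \lnot p4, \lnot (\lnot \lnot (\lnot p5 \to p2) \to (\lnot p4 \to (p1 \to p3))).
  branch 1 (add \lnot p4, (\lnot \lnot (\lnot p5 \to p2) \to (\lnot p4 \to (p1 \to p3)))):
    (\lnot \lnot (\lnot p5 \to p2) \to (\lnot p4 \to (p1 \to p3))): β-rule — branch into \lnot \lnot \lnot (\lnot p5 \to p2)  //  (\lnot p4 \to (p1 \to p3)).
      branch 1.1 (add \lnot \lnot \lnot (\lnot p5 \to p2)):
        \lnot \lnot \lnot (\lnot p5 \to p2): drop double negation, giving \lnot (\lnot p5 \to p2).
        \lnot (\lnot p5 \to p2): α-rule — add \lnot p5, \lnot p2.
        ○ open, literals {p2=false, p4=false, p5=false}.
      branch 1.2 (add (\lnot p4 \to (p1 \to p3))):
        (\lnot p4 \to (p1 \to p3)): β-rule — branch into \lnot \lnot p4  //  (p1 \to p3).
          branch 1.2.1 (add \lnot \lnot p4):
            × closes — contains both p4 and \lnot p4.
          branch 1.2.2 (add (p1 \to p3)):
            (p1 \to p3): β-rule — branch into \lnot p1  //  p3.
              branch 1.2.2.1 (add \lnot p1):
                ○ open, literals {p1=false, p4=false}.
              branch 1.2.2.2 (add p3):
                ○ open, literals {p3=true, p4=false}.
  branch 2 (add \lnot \lnot p4, \lnot (\lnot \lnot (\lnot p5 \to p2) \to (\lnot p4 \to (p1 \to p3)))):
    \lnot (\lnot \lnot (\lnot p5 \to p2) \to (\lnot p4 \to (p1 \to p3))): α-rule — add \lnot \lnot (\lnot p5 \to p2), \lnot (\lnot p4 \to (p1 \to p3)).
    \lnot \lnot (\lnot p5 \to p2): drop double negation, giving (\lnot p5 \to p2).
    \lnot (\lnot p4 \to (p1 \to p3)): α-rule — add \lnot p4, \lnot (p1 \to p3).
    × closes — contains both p4 and \lnot p4.
2 branches closed, 3 open.
An open branch gives a satisfying assignment: p2=false, p4=false, p5=false.

Satisfiable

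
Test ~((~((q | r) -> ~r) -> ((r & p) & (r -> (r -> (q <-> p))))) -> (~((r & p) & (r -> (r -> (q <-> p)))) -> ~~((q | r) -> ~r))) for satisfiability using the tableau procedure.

Unsatisfiable

Initial set: {~((~((q | r) -> ~r) -> ((r & p) & (r -> (r -> (q <-> p))))) -> (~((r & p) & (r -> (r -> (q <-> p)))) -> ~~((q | r) -> ~r)))}.
~((~((q | r) -> ~r) -> ((r & p) & (r -> (r -> (q <-> p))))) -> (~((r & p) & (r -> (r -> (q <-> p)))) -> ~~((q | r) -> ~r))): α-rule — add (~((q | r) -> ~r) -> ((r & p) & (r -> (r -> (q <-> p))))), ~(~((r & p) & (r -> (r -> (q <-> p)))) -> ~~((q | r) -> ~r)).
~(~((r & p) & (r -> (r -> (q <-> p)))) -> ~~((q | r) -> ~r)): α-rule — add ~((r & p) & (r -> (r -> (q <-> p)))), ~~~((q | r) -> ~r).
~~~((q | r) -> ~r): drop double negation, giving ~((q | r) -> ~r).
~((q | r) -> ~r): α-rule — add (q | r), ~~r.
(~((q | r) -> ~r) -> ((r & p) & (r -> (r -> (q <-> p))))): β-rule — branch into ~~((q | r) -> ~r)  //  ((r & p) & (r -> (r -> (q <-> p)))).
  branch 1 (add ~~((q | r) -> ~r)):
    ~((r & p) & (r -> (r -> (q <-> p)))): β-rule — branch into ~(r & p)  //  ~(r -> (r -> (q <-> p))).
      branch 1.1 (add ~(r & p)):
        (q | r): β-rule — branch into q  //  r.
          branch 1.1.1 (add q):
            ~~((q | r) -> ~r): β-rule — branch into ~(q | r)  //  ~r.
              branch 1.1.1.1 (add ~(q | r)):
                ~(q | r): α-rule — add ~q, ~r.
                × closes — contains both q and ~q.
              branch 1.1.1.2 (add ~r):
                × closes — contains both r and ~r.
          branch 1.1.2 (add r):
            ~~((q | r) -> ~r): β-rule — branch into ~(q | r)  //  ~r.
              branch 1.1.2.1 (add ~(q | r)):
                ~(q | r): α-rule — add ~q, ~r.
                × closes — contains both r and ~r.
              branch 1.1.2.2 (add ~r):
                × closes — contains both r and ~r.
      branch 1.2 (add ~(r -> (r -> (q <-> p)))):
        ~(r -> (r -> (q <-> p))): α-rule — add r, ~(r -> (q <-> p)).
        ~(r -> (q <-> p)): α-rule — add r, ~(q <-> p).
        (q | r): β-rule — branch into q  //  r.
          branch 1.2.1 (add q):
            ~~((q | r) -> ~r): β-rule — branch into ~(q | r)  //  ~r.
              branch 1.2.1.1 (add ~(q | r)):
                ~(q | r): α-rule — add ~q, ~r.
                × closes — contains both q and ~q.
              branch 1.2.1.2 (add ~r):
                × closes — contains both r and ~r.
          branch 1.2.2 (add r):
            ~~((q | r) -> ~r): β-rule — branch into ~(q | r)  //  ~r.
              branch 1.2.2.1 (add ~(q | r)):
                ~(q | r): α-rule — add ~q, ~r.
                × closes — contains both r and ~r.
              branch 1.2.2.2 (add ~r):
                × closes — contains both r and ~r.
  branch 2 (add ((r & p) & (r -> (r -> (q <-> p))))):
    ((r & p) & (r -> (r -> (q <-> p)))): α-rule — add (r & p), (r -> (r -> (q <-> p))).
    (r & p): α-rule — add r, p.
    ~((r & p) & (r -> (r -> (q <-> p)))): β-rule — branch into ~(r & p)  //  ~(r -> (r -> (q <-> p))).
      branch 2.1 (add ~(r & p)):
        (q | r): β-rule — branch into q  //  r.
          branch 2.1.1 (add q):
            (r -> (r -> (q <-> p))): β-rule — branch into ~r  //  (r -> (q <-> p)).
              branch 2.1.1.1 (add ~r):
                × closes — contains both r and ~r.
              branch 2.1.1.2 (add (r -> (q <-> p))):
                ~(r & p): β-rule — branch into ~r  //  ~p.
                  branch 2.1.1.2.1 (add ~r):
                    × closes — contains both r and ~r.
                  branch 2.1.1.2.2 (add ~p):
                    × closes — contains both p and ~p.
          branch 2.1.2 (add r):
            (r -> (r -> (q <-> p))): β-rule — branch into ~r  //  (r -> (q <-> p)).
              branch 2.1.2.1 (add ~r):
                × closes — contains both r and ~r.
              branch 2.1.2.2 (add (r -> (q <-> p))):
                ~(r & p): β-rule — branch into ~r  //  ~p.
                  branch 2.1.2.2.1 (add ~r):
                    × closes — contains both r and ~r.
                  branch 2.1.2.2.2 (add ~p):
                    × closes — contains both p and ~p.
      branch 2.2 (add ~(r -> (r -> (q <-> p)))):
        ~(r -> (r -> (q <-> p))): α-rule — add r, ~(r -> (q <-> p)).
        ~(r -> (q <-> p)): α-rule — add r, ~(q <-> p).
        (q | r): β-rule — branch into q  //  r.
          branch 2.2.1 (add q):
            (r -> (r -> (q <-> p))): β-rule — branch into ~r  //  (r -> (q <-> p)).
              branch 2.2.1.1 (add ~r):
                × closes — contains both r and ~r.
              branch 2.2.1.2 (add (r -> (q <-> p))):
                ~(q <-> p): β-rule — branch into q, ~p  //  ~q, p.
                  branch 2.2.1.2.1 (add q, ~p):
                    × closes — contains both p and ~p.
                  branch 2.2.1.2.2 (add ~q, p):
                    × closes — contains both q and ~q.
          branch 2.2.2 (add r):
            (r -> (r -> (q <-> p))): β-rule — branch into ~r  //  (r -> (q <-> p)).
              branch 2.2.2.1 (add ~r):
                × closes — contains both r and ~r.
              branch 2.2.2.2 (add (r -> (q <-> p))):
                ~(q <-> p): β-rule — branch into q, ~p  //  ~q, p.
                  branch 2.2.2.2.1 (add q, ~p):
                    × closes — contains both p and ~p.
                  branch 2.2.2.2.2 (add ~q, p):
                    (r -> (q <-> p)): β-rule — branch into ~r  //  (q <-> p).
                      branch 2.2.2.2.2.1 (add ~r):
                        × closes — contains both r and ~r.
                      branch 2.2.2.2.2.2 (add (q <-> p)):
                        (q <-> p): β-rule — branch into q, p  //  ~q, ~p.
                          branch 2.2.2.2.2.2.1 (add q, p):
                            × closes — contains both q and ~q.
                          branch 2.2.2.2.2.2.2 (add ~q, ~p):
                            × closes — contains both p and ~p.
All 22 branches close.
Every branch closed; the formula is unsatisfiable.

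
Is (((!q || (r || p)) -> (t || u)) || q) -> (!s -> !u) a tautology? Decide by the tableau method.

Not valid

Assume the negation and expand:
Initial set: {!((((!q || (r || p)) -> (t || u)) || q) -> (!s -> !u))}.
!((((!q || (r || p)) -> (t || u)) || q) -> (!s -> !u)): α-rule — add (((!q || (r || p)) -> (t || u)) || q), !(!s -> !u).
!(!s -> !u): α-rule — add !s, !!u.
(((!q || (r || p)) -> (t || u)) || q): β-rule — branch into ((!q || (r || p)) -> (t || u))  //  q.
  branch 1 (add ((!q || (r || p)) -> (t || u))):
    ((!q || (r || p)) -> (t || u)): β-rule — branch into !(!q || (r || p))  //  (t || u).
      branch 1.1 (add !(!q || (r || p))):
        !(!q || (r || p)): α-rule — add !!q, !(r || p).
        !(r || p): α-rule — add !r, !p.
        ○ open, literals {p=false, q=true, r=false, s=false, u=true}.
      branch 1.2 (add (t || u)):
        (t || u): β-rule — branch into t  //  u.
          branch 1.2.1 (add t):
            ○ open, literals {s=false, t=true, u=true}.
          branch 1.2.2 (add u):
            ○ open, literals {s=false, u=true}.
  branch 2 (add q):
    ○ open, literals {q=true, s=false, u=true}.
0 branches closed, 4 open.
An open branch gives a countermodel: p=false, q=true, r=false, s=false, u=true (unmentioned atoms arbitrary); under it the original formula is false.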